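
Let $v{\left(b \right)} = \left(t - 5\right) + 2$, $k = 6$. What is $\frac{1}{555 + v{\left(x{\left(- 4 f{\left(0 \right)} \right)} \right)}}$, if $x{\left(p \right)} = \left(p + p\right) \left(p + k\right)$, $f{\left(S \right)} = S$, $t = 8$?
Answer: $\frac{1}{560} \approx 0.0017857$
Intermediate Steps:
$x{\left(p \right)} = 2 p \left(6 + p\right)$ ($x{\left(p \right)} = \left(p + p\right) \left(p + 6\right) = 2 p \left(6 + p\right)$)
$v{\left(b \right)} = 5$ ($v{\left(b \right)} = \left(8 - 5\right) + 2 = 3 + 2 = 5$)
$\frac{1}{555 + v{\left(x{\left(- 4 f{\left(0 \right)} \right)} \right)}} = \frac{1}{555 + 5} = \frac{1}{560}$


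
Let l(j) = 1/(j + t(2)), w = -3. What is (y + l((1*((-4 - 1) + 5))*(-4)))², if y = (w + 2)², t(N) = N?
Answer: 9/4 ≈ 2.2500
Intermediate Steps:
l(j) = 1/(2 + j) (l(j) = 1/(j + 2) = 1/(2 + j))
y = 1 (y = (-3 + 2)² = (-1)² = 1)
(y + l((1*((-4 - 1) + 5))*(-4)))² = (1 + 1/(2 + (1*((-4 - 1) + 5))*(-4)))² = (1 + 1/(2 + (1*(-5 + 5))*(-4)))² = (1 + 1/(2 + (1*0)*(-4)))² = (1 + 1/(2 + 0*(-4)))² = (1 + 1/(2 + 0))² = (1 + 1/2)² = (1 + ½)² = (3/2)² = 9/4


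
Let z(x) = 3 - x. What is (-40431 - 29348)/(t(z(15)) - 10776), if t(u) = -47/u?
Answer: 837348/129265 ≈ 6.4778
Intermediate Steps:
(-40431 - 29348)/(t(z(15)) - 10776) = (-40431 - 29348)/(-47/(3 - 1*15) - 10776) = -69779/(-47/(3 - 15) - 10776) = -69779/(-47/(-12) - 10776) = -69779/(-47*(-1/12) - 10776) = -69779/(47/12 - 10776) = -69779/(-129265/12) = -69779*(-12/129265) = 837348/129265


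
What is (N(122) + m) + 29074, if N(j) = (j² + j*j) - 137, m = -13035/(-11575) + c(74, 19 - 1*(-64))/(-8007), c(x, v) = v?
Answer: 1088188596629/18536205 ≈ 58706.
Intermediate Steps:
m = 20682104/18536205 (m = -13035/(-11575) + (19 - 1*(-64))/(-8007) = -13035*(-1/11575) + (19 + 64)*(-1/8007) = 2607/2315 + 83*(-1/8007) = 2607/2315 - 83/8007 = 20682104/18536205 ≈ 1.1158)
N(j) = -137 + 2*j² (N(j) = (j² + j²) - 137 = 2*j² - 137 = -137 + 2*j²)
(N(122) + m) + 29074 = ((-137 + 2*122²) + 20682104/18536205) + 29074 = ((-137 + 2*14884) + 20682104/18536205) + 29074 = ((-137 + 29768) + 20682104/18536205) + 29074 = (29631 + 20682104/18536205) + 29074 = 549266972459/18536205 + 29074 = 1088188596629/18536205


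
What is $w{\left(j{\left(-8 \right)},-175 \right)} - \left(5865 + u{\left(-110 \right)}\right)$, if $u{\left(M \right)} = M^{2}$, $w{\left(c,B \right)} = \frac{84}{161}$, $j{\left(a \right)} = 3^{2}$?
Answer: $- \frac{413183}{23} \approx -17964.0$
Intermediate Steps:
$j{\left(a \right)} = 9$
$w{\left(c,B \right)} = \frac{12}{23}$ ($w{\left(c,B \right)} = 84 \cdot \frac{1}{161} = \frac{12}{23}$)
$w{\left(j{\left(-8 \right)},-175 \right)} - \left(5865 + u{\left(-110 \right)}\right) = \frac{12}{23} - 17965 = - \frac{413183}{23}$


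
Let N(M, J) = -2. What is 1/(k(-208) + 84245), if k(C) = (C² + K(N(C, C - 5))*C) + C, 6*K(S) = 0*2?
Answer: 1/127301 ≈ 7.8554e-6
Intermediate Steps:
K(S) = 0 (K(S) = (0*2)/6 = (⅙)*0 = 0)
k(C) = C + C² (k(C) = (C² + 0*C) + C = (C² + 0) + C = C² + C = C + C²)
1/(k(-208) + 84245) = 1/(-208*(1 - 208) + 84245) = 1/(-208*(-207) + 84245) = 1/(43056 + 84245) = 1/127301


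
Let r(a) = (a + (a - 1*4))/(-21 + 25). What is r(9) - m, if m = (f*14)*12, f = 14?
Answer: -4697/2 ≈ -2348.5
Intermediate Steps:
r(a) = -1 + a/2 (r(a) = (a + (a - 4))/4 = (a + (-4 + a))*(1/4) = (-4 + 2*a)*(1/4) = -1 + a/2)
m = 2352 (m = (14*14)*12 = 196*12 = 2352)
r(9) - m = (-1 + (1/2)*9) - 1*2352 = (-1 + 9/2) - 2352 = 7/2 - 2352 = -4697/2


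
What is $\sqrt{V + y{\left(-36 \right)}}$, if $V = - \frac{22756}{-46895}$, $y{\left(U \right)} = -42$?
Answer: $\frac{i \sqrt{91296780430}}{46895} \approx 6.4432 i$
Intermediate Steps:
$V = \frac{22756}{46895}$ ($V = \left(-22756\right) \left(- \frac{1}{46895}\right) = \frac{22756}{46895} \approx 0.48525$)
$\sqrt{V + y{\left(-36 \right)}} = \sqrt{\frac{22756}{46895} - 42} = \sqrt{- \frac{1946834}{46895}} = \frac{i \sqrt{91296780430}}{46895}$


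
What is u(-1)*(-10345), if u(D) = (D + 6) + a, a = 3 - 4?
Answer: -41380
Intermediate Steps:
a = -1
u(D) = 5 + D (u(D) = (D + 6) - 1 = (6 + D) - 1 = 5 + D)
u(-1)*(-10345) = (5 - 1)*(-10345) = 4*(-10345) = -41380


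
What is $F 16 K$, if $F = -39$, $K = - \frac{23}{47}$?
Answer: $\frac{14352}{47} \approx 305.36$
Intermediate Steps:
$K = - \frac{23}{47}$ ($K = \left(-23\right) \frac{1}{47} = - \frac{23}{47} \approx -0.48936$)
$F 16 K = \left(-39\right) 16 \left(- \frac{23}{47}\right) = \left(-624\right) \left(- \frac{23}{47}\right) = \frac{14352}{47}$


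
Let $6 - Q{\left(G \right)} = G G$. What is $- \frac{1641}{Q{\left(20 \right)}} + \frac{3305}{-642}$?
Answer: $- \frac{62162}{63237} \approx -0.983$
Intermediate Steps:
$Q{\left(G \right)} = 6 - G^{2}$ ($Q{\left(G \right)} = 6 - G G = 6 - G^{2}$)
$- \frac{1641}{Q{\left(20 \right)}} + \frac{3305}{-642} = - \frac{1641}{6 - 20^{2}} + \frac{3305}{-642} = - \frac{1641}{6 - 400} + 3305 \left(- \frac{1}{642}\right) = - \frac{1641}{6 - 400} - \frac{3305}{642} = - \frac{1641}{-394} - \frac{3305}{642} = \left(-1641\right) \left(- \frac{1}{394}\right) - \frac{3305}{642} = \frac{1641}{394} - \frac{3305}{642} = - \frac{62162}{63237}$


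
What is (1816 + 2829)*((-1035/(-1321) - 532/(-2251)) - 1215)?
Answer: -16767782086160/2973571 ≈ -5.6389e+6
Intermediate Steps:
(1816 + 2829)*((-1035/(-1321) - 532/(-2251)) - 1215) = 4645*((-1035*(-1/1321) - 532*(-1/2251)) - 1215) = 4645*((1035/1321 + 532/2251) - 1215) = 4645*(3032557/2973571 - 1215) = 4645*(-3609856208/2973571) = -16767782086160/2973571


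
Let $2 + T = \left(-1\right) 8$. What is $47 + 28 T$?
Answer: $-233$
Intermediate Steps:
$T = -10$ ($T = -2 - 8 = -10$)
$47 + 28 T = 47 + 28 \left(-10\right) = 47 - 280 = -233$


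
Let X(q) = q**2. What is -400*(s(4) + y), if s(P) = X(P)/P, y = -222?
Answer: 87200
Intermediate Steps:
s(P) = P (s(P) = P**2/P = P)
-400*(s(4) + y) = -400*(4 - 222) = -400*(-218) = 87200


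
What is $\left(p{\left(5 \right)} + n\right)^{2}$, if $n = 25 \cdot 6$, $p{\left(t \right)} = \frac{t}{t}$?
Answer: $22801$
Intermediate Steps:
$p{\left(t \right)} = 1$
$n = 150$
$\left(p{\left(5 \right)} + n\right)^{2} = \left(1 + 150\right)^{2} = 151^{2} = 22801$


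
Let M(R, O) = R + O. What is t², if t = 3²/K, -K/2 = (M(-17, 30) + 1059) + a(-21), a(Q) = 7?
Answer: 81/4656964 ≈ 1.7393e-5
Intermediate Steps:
M(R, O) = O + R
K = -2158 (K = -2*(((30 - 17) + 1059) + 7) = -2*((13 + 1059) + 7) = -2*(1072 + 7) = -2*1079 = -2158)
t = -9/2158 (t = 3²/(-2158) = 9*(-1/2158) = -9/2158 ≈ -0.0041705)
t² = (-9/2158)² = 81/4656964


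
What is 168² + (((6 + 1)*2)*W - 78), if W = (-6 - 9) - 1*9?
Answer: 27810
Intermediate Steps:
W = -24 (W = -15 - 9 = -24)
168² + (((6 + 1)*2)*W - 78) = 168² + (((6 + 1)*2)*(-24) - 78) = 28224 + ((7*2)*(-24) - 78) = 28224 + (14*(-24) - 78) = 28224 + (-336 - 78) = 28224 - 414 = 27810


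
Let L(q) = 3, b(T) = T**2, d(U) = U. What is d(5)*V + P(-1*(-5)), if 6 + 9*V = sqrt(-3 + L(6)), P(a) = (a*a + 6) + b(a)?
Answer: 158/3 ≈ 52.667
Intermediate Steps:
P(a) = 6 + 2*a**2 (P(a) = (a*a + 6) + a**2 = (a**2 + 6) + a**2 = (6 + a**2) + a**2 = 6 + 2*a**2)
V = -2/3 (V = -2/3 + sqrt(-3 + 3)/9 = -2/3 + sqrt(0)/9 = -2/3 + (1/9)*0 = -2/3 + 0 = -2/3 ≈ -0.66667)
d(5)*V + P(-1*(-5)) = 5*(-2/3) + (6 + 2*(-1*(-5))**2) = -10/3 + (6 + 2*5**2) = -10/3 + (6 + 2*25) = -10/3 + (6 + 50) = -10/3 + 56 = 158/3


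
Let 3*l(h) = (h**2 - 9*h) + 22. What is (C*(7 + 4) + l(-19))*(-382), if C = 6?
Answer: -287264/3 ≈ -95755.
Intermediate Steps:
l(h) = 22/3 - 3*h + h**2/3 (l(h) = ((h**2 - 9*h) + 22)/3 = (22 + h**2 - 9*h)/3 = 22/3 - 3*h + h**2/3)
(C*(7 + 4) + l(-19))*(-382) = (6*(7 + 4) + (22/3 - 3*(-19) + (1/3)*(-19)**2))*(-382) = (6*11 + (22/3 + 57 + (1/3)*361))*(-382) = (66 + (22/3 + 57 + 361/3))*(-382) = (66 + 554/3)*(-382) = (752/3)*(-382) = -287264/3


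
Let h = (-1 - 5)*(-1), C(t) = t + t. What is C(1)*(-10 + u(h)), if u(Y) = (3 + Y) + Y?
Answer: 10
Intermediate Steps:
C(t) = 2*t
h = 6 (h = -6*(-1) = 6)
u(Y) = 3 + 2*Y
C(1)*(-10 + u(h)) = (2*1)*(-10 + (3 + 2*6)) = 2*(-10 + (3 + 12)) = 2*(-10 + 15) = 2*5 = 10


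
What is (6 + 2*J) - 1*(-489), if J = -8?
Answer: 479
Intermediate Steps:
(6 + 2*J) - 1*(-489) = (6 + 2*(-8)) - 1*(-489) = (6 - 16) + 489 = -10 + 489 = 479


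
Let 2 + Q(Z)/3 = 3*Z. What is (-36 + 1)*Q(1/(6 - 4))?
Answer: 105/2 ≈ 52.500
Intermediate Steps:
Q(Z) = -6 + 9*Z (Q(Z) = -6 + 3*(3*Z) = -6 + 9*Z)
(-36 + 1)*Q(1/(6 - 4)) = (-36 + 1)*(-6 + 9/(6 - 4)) = -35*(-6 + 9/2) = -35*(-3/2) = 105/2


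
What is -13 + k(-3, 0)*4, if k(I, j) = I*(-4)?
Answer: 35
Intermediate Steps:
k(I, j) = -4*I
-13 + k(-3, 0)*4 = -13 - 4*(-3)*4 = -13 + 12*4 = -13 + 48 = 35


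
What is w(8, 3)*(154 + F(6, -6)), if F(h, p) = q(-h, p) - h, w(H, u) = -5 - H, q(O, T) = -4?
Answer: -1872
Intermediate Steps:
F(h, p) = -4 - h
w(8, 3)*(154 + F(6, -6)) = (-5 - 1*8)*(154 + (-4 - 1*6)) = (-5 - 8)*(154 + (-4 - 6)) = -13*(154 - 10) = -13*144 = -1872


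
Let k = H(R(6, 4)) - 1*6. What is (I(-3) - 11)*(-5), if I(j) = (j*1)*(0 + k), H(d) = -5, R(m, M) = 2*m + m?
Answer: -110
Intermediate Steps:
R(m, M) = 3*m
k = -11 (k = -5 - 1*6 = -5 - 6 = -11)
I(j) = -11*j (I(j) = (j*1)*(0 - 11) = j*(-11) = -11*j)
(I(-3) - 11)*(-5) = (-11*(-3) - 11)*(-5) = (33 - 11)*(-5) = 22*(-5) = -110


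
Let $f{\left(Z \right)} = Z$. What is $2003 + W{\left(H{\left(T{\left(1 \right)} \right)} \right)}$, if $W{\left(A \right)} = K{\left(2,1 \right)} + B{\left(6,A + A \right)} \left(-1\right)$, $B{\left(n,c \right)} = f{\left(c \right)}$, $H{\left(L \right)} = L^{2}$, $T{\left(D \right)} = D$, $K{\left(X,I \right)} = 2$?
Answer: $2003$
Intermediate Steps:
$B{\left(n,c \right)} = c$
$W{\left(A \right)} = 2 - 2 A$ ($W{\left(A \right)} = 2 + \left(A + A\right) \left(-1\right) = 2 + 2 A \left(-1\right) = 2 - 2 A$)
$2003 + W{\left(H{\left(T{\left(1 \right)} \right)} \right)} = 2003 + \left(2 - 2 \cdot 1^{2}\right) = 2003 + \left(2 - 2\right) = 2003 + 0 = 2003$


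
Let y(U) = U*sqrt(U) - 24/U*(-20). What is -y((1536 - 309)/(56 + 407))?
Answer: -74080/409 - 1227*sqrt(568101)/214369 ≈ -185.44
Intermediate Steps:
y(U) = U**(3/2) + 480/U
-y((1536 - 309)/(56 + 407)) = -(480 + ((1536 - 309)/(56 + 407))**(5/2))/((1536 - 309)/(56 + 407)) = -(480 + (1227/463)**(5/2))/(1227/463) = -(480 + (1227*(1/463))**(5/2))/(1227*(1/463)) = -(480 + (1227/463)**(5/2))/1227/463 = -463*(480 + 1505529*sqrt(568101)/99252847)/1227 = -(74080/409 + 1227*sqrt(568101)/214369) = -74080/409 - 1227*sqrt(568101)/214369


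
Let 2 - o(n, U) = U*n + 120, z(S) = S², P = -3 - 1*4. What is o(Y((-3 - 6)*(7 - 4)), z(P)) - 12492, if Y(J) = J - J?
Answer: -12610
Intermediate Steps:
Y(J) = 0
P = -7 (P = -3 - 4 = -7)
o(n, U) = -118 - U*n (o(n, U) = 2 - (U*n + 120) = 2 - (120 + U*n) = 2 + (-120 - U*n) = -118 - U*n)
o(Y((-3 - 6)*(7 - 4)), z(P)) - 12492 = (-118 - 1*(-7)²*0) - 12492 = (-118 - 1*49*0) - 12492 = (-118 + 0) - 12492 = -118 - 12492 = -12610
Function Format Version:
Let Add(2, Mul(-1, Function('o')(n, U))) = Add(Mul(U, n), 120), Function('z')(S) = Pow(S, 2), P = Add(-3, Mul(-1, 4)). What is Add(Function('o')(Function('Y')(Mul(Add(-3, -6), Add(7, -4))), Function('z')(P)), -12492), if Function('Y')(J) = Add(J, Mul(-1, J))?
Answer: -12610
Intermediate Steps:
Function('Y')(J) = 0
P = -7 (P = Add(-3, -4) = -7)
Function('o')(n, U) = Add(-118, Mul(-1, U, n)) (Function('o')(n, U) = Add(2, Mul(-1, Add(Mul(U, n), 120))) = Add(2, Mul(-1, Add(120, Mul(U, n)))) = Add(2, Add(-120, Mul(-1, U, n))) = Add(-118, Mul(-1, U, n)))
Add(Function('o')(Function('Y')(Mul(Add(-3, -6), Add(7, -4))), Function('z')(P)), -12492) = Add(Add(-118, Mul(-1, Pow(-7, 2), 0)), -12492) = Add(Add(-118, Mul(-1, 49, 0)), -12492) = Add(Add(-118, 0), -12492) = Add(-118, -12492) = -12610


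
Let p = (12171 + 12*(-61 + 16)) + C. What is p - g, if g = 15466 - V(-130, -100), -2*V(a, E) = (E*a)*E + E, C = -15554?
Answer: 630661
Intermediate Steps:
V(a, E) = -E/2 - a*E²/2 (V(a, E) = -((E*a)*E + E)/2 = -(a*E² + E)/2 = -(E + a*E²)/2 = -E/2 - a*E²/2)
p = -3923 (p = (12171 + 12*(-61 + 16)) - 15554 = (12171 + 12*(-45)) - 15554 = (12171 - 540) - 15554 = 11631 - 15554 = -3923)
g = -634584 (g = 15466 - (-1)*(-100)*(1 - 100*(-130))/2 = 15466 - (-1)*(-100)*(1 + 13000)/2 = 15466 - (-1)*(-100)*13001/2 = 15466 - 1*650050 = 15466 - 650050 = -634584)
p - g = -3923 - 1*(-634584) = -3923 + 634584 = 630661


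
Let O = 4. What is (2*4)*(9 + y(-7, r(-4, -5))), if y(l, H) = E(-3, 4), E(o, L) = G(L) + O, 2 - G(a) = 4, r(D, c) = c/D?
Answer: 88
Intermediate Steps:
G(a) = -2 (G(a) = 2 - 1*4 = 2 - 4 = -2)
E(o, L) = 2 (E(o, L) = -2 + 4 = 2)
y(l, H) = 2
(2*4)*(9 + y(-7, r(-4, -5))) = (2*4)*(9 + 2) = 8*11 = 88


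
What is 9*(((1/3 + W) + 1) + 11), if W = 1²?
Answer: 120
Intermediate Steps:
W = 1
9*(((1/3 + W) + 1) + 11) = 9*(((1/3 + 1) + 1) + 11) = 9*(((⅓ + 1) + 1) + 11) = 9*((4/3 + 1) + 11) = 9*(7/3 + 11) = 9*(40/3) = 120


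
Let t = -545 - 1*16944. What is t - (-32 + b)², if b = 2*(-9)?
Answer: -19989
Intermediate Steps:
t = -17489 (t = -545 - 16944 = -17489)
b = -18
t - (-32 + b)² = -17489 - (-32 - 18)² = -17489 - 1*(-50)² = -17489 - 1*2500 = -17489 - 2500 = -19989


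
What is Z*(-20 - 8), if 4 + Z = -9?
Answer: 364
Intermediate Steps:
Z = -13 (Z = -4 - 9 = -13)
Z*(-20 - 8) = -13*(-20 - 8) = -13*(-28) = 364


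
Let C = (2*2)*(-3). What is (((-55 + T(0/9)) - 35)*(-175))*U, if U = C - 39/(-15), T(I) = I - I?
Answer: -148050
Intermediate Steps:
T(I) = 0
C = -12 (C = 4*(-3) = -12)
U = -47/5 (U = -12 - 39/(-15) = -12 - 39*(-1)/15 = -12 - 1*(-13/5) = -12 + 13/5 = -47/5 ≈ -9.4000)
(((-55 + T(0/9)) - 35)*(-175))*U = (((-55 + 0) - 35)*(-175))*(-47/5) = ((-55 - 35)*(-175))*(-47/5) = -90*(-175)*(-47/5) = 15750*(-47/5) = -148050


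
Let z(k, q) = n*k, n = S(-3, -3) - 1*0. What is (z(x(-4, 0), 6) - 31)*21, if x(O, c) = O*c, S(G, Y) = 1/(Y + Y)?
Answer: -651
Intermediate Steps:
S(G, Y) = 1/(2*Y)
n = -⅙ (n = (½)/(-3) - 1*0 = (½)*(-⅓) + 0 = -⅙ + 0 = -⅙ ≈ -0.16667)
z(k, q) = -k/6
(z(x(-4, 0), 6) - 31)*21 = (-(-2)*0/3 - 31)*21 = (-⅙*0 - 31)*21 = (0 - 31)*21 = -31*21 = -651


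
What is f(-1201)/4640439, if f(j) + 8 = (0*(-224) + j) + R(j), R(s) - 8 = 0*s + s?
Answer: -2402/4640439 ≈ -0.00051762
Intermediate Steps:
R(s) = 8 + s (R(s) = 8 + (0*s + s) = 8 + (0 + s) = 8 + s)
f(j) = 2*j (f(j) = -8 + ((0*(-224) + j) + (8 + j)) = -8 + ((0 + j) + (8 + j)) = -8 + (j + (8 + j)) = -8 + (8 + 2*j) = 2*j)
f(-1201)/4640439 = (2*(-1201))/4640439 = -2402*1/4640439 = -2402/4640439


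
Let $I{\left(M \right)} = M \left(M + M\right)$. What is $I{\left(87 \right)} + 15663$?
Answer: $30801$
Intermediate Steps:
$I{\left(M \right)} = 2 M^{2}$ ($I{\left(M \right)} = M 2 M = 2 M^{2}$)
$I{\left(87 \right)} + 15663 = 2 \cdot 87^{2} + 15663 = 2 \cdot 7569 + 15663 = 15138 + 15663 = 30801$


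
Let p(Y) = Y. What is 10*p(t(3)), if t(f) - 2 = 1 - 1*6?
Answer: -30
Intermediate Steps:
t(f) = -3 (t(f) = 2 + (1 - 1*6) = 2 + (1 - 6) = 2 - 5 = -3)
10*p(t(3)) = 10*(-3) = -30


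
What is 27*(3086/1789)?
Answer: 83322/1789 ≈ 46.575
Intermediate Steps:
27*(3086/1789) = 83322/1789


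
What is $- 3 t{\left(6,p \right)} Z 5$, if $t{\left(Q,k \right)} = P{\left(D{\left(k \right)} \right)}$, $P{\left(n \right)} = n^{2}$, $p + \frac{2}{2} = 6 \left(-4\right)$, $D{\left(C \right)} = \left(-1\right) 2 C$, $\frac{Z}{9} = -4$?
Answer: $1350000$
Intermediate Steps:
$Z = -36$ ($Z = 9 \left(-4\right) = -36$)
$D{\left(C \right)} = - 2 C$
$p = -25$ ($p = -1 + 6 \left(-4\right) = -1 - 24 = -25$)
$t{\left(Q,k \right)} = 4 k^{2}$ ($t{\left(Q,k \right)} = \left(- 2 k\right)^{2} = 4 k^{2}$)
$- 3 t{\left(6,p \right)} Z 5 = - 3 \cdot 4 \left(-25\right)^{2} \left(-36\right) 5 = - 3 \cdot 4 \cdot 625 \left(-36\right) 5 = - 3 \cdot 2500 \left(-36\right) 5 = - 3 \left(\left(-90000\right) 5\right) = \left(-3\right) \left(-450000\right) = 1350000$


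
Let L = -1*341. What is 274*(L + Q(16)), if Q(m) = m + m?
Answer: -84666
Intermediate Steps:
L = -341
Q(m) = 2*m
274*(L + Q(16)) = 274*(-341 + 2*16) = 274*(-341 + 32) = 274*(-309) = -84666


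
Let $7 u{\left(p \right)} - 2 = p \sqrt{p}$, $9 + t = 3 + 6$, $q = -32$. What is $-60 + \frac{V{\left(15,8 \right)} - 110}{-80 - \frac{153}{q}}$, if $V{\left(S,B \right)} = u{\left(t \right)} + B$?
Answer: $- \frac{988156}{16849} \approx -58.648$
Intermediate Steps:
$t = 0$ ($t = -9 + \left(3 + 6\right) = -9 + 9 = 0$)
$u{\left(p \right)} = \frac{2}{7} + \frac{p^{\frac{3}{2}}}{7}$ ($u{\left(p \right)} = \frac{2}{7} + \frac{p \sqrt{p}}{7} = \frac{2}{7} + \frac{p^{\frac{3}{2}}}{7}$)
$V{\left(S,B \right)} = \frac{2}{7} + B$ ($V{\left(S,B \right)} = \left(\frac{2}{7} + \frac{0^{\frac{3}{2}}}{7}\right) + B = \left(\frac{2}{7} + \frac{1}{7} \cdot 0\right) + B = \left(\frac{2}{7} + 0\right) + B = \frac{2}{7} + B$)
$-60 + \frac{V{\left(15,8 \right)} - 110}{-80 - \frac{153}{q}} = -60 + \frac{\left(\frac{2}{7} + 8\right) - 110}{-80 - \frac{153}{-32}} = -60 + \frac{\frac{58}{7} - 110}{-80 - - \frac{153}{32}} = -60 - \frac{712}{7 \left(-80 + \frac{153}{32}\right)} = -60 - \frac{712}{7 \left(- \frac{2407}{32}\right)} = -60 - - \frac{22784}{16849} = -60 + \frac{22784}{16849} = - \frac{988156}{16849}$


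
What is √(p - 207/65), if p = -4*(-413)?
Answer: √6966245/65 ≈ 40.606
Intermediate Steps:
p = 1652
√(p - 207/65) = √(1652 - 207/65) = √(107173/65) = √6966245/65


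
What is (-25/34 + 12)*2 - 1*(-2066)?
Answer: 35505/17 ≈ 2088.5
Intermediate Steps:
(-25/34 + 12)*2 - 1*(-2066) = (-25*1/34 + 12)*2 + 2066 = (-25/34 + 12)*2 + 2066 = (383/34)*2 + 2066 = 383/17 + 2066 = 35505/17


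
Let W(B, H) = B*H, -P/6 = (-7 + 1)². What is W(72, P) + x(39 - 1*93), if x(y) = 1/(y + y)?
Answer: -1679617/108 ≈ -15552.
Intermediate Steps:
x(y) = 1/(2*y)
P = -216 (P = -6*(-7 + 1)² = -6*(-6)² = -6*36 = -216)
W(72, P) + x(39 - 1*93) = 72*(-216) + 1/(2*(39 - 1*93)) = -15552 + 1/(2*(39 - 93)) = -15552 + (½)/(-54) = -15552 + (½)*(-1/54) = -15552 - 1/108 = -1679617/108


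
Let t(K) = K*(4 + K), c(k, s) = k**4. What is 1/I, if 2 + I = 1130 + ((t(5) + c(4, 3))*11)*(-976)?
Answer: -1/3230408 ≈ -3.0956e-7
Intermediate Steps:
I = -3230408 (I = -2 + (1130 + ((5*(4 + 5) + 4**4)*11)*(-976)) = -2 + (1130 + ((5*9 + 256)*11)*(-976)) = -2 + (1130 + ((45 + 256)*11)*(-976)) = -2 + (1130 + (301*11)*(-976)) = -2 + (1130 + 3311*(-976)) = -2 + (1130 - 3231536) = -2 - 3230406 = -3230408)
1/I = 1/(-3230408) = -1/3230408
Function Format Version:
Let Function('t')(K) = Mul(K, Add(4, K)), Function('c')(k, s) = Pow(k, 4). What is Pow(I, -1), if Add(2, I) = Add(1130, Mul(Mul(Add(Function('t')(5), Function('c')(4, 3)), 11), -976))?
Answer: Rational(-1, 3230408) ≈ -3.0956e-7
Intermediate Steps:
I = -3230408 (I = Add(-2, Add(1130, Mul(Mul(Add(Mul(5, Add(4, 5)), Pow(4, 4)), 11), -976))) = Add(-2, Add(1130, Mul(Mul(Add(Mul(5, 9), 256), 11), -976))) = Add(-2, Add(1130, Mul(Mul(Add(45, 256), 11), -976))) = Add(-2, Add(1130, Mul(Mul(301, 11), -976))) = Add(-2, Add(1130, Mul(3311, -976))) = Add(-2, Add(1130, -3231536)) = Add(-2, -3230406) = -3230408)
Pow(I, -1) = Pow(-3230408, -1) = Rational(-1, 3230408)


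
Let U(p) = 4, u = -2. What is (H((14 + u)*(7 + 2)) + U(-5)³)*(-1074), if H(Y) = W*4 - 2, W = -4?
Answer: -49404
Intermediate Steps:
H(Y) = -18 (H(Y) = -4*4 - 2 = -16 - 2 = -18)
(H((14 + u)*(7 + 2)) + U(-5)³)*(-1074) = (-18 + 4³)*(-1074) = (-18 + 64)*(-1074) = 46*(-1074) = -49404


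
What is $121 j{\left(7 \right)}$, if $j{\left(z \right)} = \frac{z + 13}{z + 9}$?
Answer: $\frac{605}{4} \approx 151.25$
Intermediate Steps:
$j{\left(z \right)} = \frac{13 + z}{9 + z}$
$121 j{\left(7 \right)} = 121 \frac{13 + 7}{9 + 7} = 121 \cdot \frac{1}{16} \cdot 20 = 121 \cdot \frac{5}{4} = \frac{605}{4}$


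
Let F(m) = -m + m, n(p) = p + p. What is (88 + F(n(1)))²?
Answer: 7744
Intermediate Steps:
n(p) = 2*p
F(m) = 0
(88 + F(n(1)))² = (88 + 0)² = 88² = 7744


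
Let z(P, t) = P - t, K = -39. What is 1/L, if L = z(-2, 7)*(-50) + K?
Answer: 1/411 ≈ 0.0024331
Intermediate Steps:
L = 411 (L = (-2 - 1*7)*(-50) - 39 = (-2 - 7)*(-50) - 39 = -9*(-50) - 39 = 450 - 39 = 411)
1/L = 1/411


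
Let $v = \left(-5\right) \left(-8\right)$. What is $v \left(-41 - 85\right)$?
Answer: $-5040$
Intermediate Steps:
$v = 40$
$v \left(-41 - 85\right) = 40 \left(-41 - 85\right) = 40 \left(-126\right) = -5040$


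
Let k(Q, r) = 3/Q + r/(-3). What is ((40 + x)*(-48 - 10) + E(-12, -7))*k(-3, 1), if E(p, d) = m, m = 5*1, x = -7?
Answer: 7636/3 ≈ 2545.3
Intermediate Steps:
m = 5
E(p, d) = 5
k(Q, r) = 3/Q - r/3 (k(Q, r) = 3/Q + r*(-⅓) = 3/Q - r/3)
((40 + x)*(-48 - 10) + E(-12, -7))*k(-3, 1) = ((40 - 7)*(-48 - 10) + 5)*(3/(-3) - ⅓*1) = (33*(-58) + 5)*(3*(-⅓) - ⅓) = (-1914 + 5)*(-1 - ⅓) = -1909*(-4/3) = 7636/3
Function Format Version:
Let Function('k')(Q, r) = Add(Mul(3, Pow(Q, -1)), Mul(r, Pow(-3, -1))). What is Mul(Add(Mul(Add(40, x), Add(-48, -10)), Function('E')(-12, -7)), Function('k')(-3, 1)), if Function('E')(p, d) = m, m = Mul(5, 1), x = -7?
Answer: Rational(7636, 3) ≈ 2545.3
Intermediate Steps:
m = 5
Function('E')(p, d) = 5
Function('k')(Q, r) = Add(Mul(3, Pow(Q, -1)), Mul(Rational(-1, 3), r)) (Function('k')(Q, r) = Add(Mul(3, Pow(Q, -1)), Mul(r, Rational(-1, 3))) = Add(Mul(3, Pow(Q, -1)), Mul(Rational(-1, 3), r)))
Mul(Add(Mul(Add(40, x), Add(-48, -10)), Function('E')(-12, -7)), Function('k')(-3, 1)) = Mul(Add(Mul(Add(40, -7), Add(-48, -10)), 5), Add(Mul(3, Pow(-3, -1)), Mul(Rational(-1, 3), 1))) = Mul(Add(Mul(33, -58), 5), Add(Mul(3, Rational(-1, 3)), Rational(-1, 3))) = Mul(Add(-1914, 5), Add(-1, Rational(-1, 3))) = Mul(-1909, Rational(-4, 3)) = Rational(7636, 3)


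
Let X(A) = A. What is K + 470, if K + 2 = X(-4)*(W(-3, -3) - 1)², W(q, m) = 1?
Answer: 468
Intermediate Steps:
K = -2 (K = -2 - 4*(1 - 1)² = -2 - 4*0² = -2 - 4*0 = -2 + 0 = -2)
K + 470 = -2 + 470 = 468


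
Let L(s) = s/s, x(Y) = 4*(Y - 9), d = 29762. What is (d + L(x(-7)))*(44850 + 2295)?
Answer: 1403176635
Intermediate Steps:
x(Y) = -36 + 4*Y (x(Y) = 4*(-9 + Y) = -36 + 4*Y)
L(s) = 1
(d + L(x(-7)))*(44850 + 2295) = (29762 + 1)*(44850 + 2295) = 29763*47145 = 1403176635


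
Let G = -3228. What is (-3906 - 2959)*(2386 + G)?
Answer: 5780330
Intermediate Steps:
(-3906 - 2959)*(2386 + G) = (-3906 - 2959)*(2386 - 3228) = -6865*(-842) = 5780330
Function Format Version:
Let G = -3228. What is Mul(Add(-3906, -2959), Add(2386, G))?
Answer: 5780330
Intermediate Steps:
Mul(Add(-3906, -2959), Add(2386, G)) = Mul(Add(-3906, -2959), Add(2386, -3228)) = Mul(-6865, -842) = 5780330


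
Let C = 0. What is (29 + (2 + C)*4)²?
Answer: 1369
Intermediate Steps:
(29 + (2 + C)*4)² = (29 + (2 + 0)*4)² = (29 + 2*4)² = (29 + 8)² = 37² = 1369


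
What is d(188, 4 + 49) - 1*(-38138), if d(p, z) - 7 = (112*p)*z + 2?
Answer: 1154115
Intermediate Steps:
d(p, z) = 9 + 112*p*z (d(p, z) = 7 + ((112*p)*z + 2) = 7 + (112*p*z + 2) = 7 + (2 + 112*p*z) = 9 + 112*p*z)
d(188, 4 + 49) - 1*(-38138) = (9 + 112*188*(4 + 49)) - 1*(-38138) = (9 + 112*188*53) + 38138 = (9 + 1115968) + 38138 = 1115977 + 38138 = 1154115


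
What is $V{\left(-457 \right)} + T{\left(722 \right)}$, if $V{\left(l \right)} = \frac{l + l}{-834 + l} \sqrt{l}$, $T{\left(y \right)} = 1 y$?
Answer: $722 + \frac{914 i \sqrt{457}}{1291} \approx 722.0 + 15.135 i$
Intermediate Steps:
$T{\left(y \right)} = y$
$V{\left(l \right)} = \frac{2 l^{\frac{3}{2}}}{-834 + l}$ ($V{\left(l \right)} = \frac{2 l}{-834 + l} \sqrt{l} = \frac{2 l^{\frac{3}{2}}}{-834 + l}$)
$V{\left(-457 \right)} + T{\left(722 \right)} = \frac{2 \left(-457\right)^{\frac{3}{2}}}{-834 - 457} + 722 = \frac{2 \left(- 457 i \sqrt{457}\right)}{-1291} + 722 = 2 \left(- 457 i \sqrt{457}\right) \left(- \frac{1}{1291}\right) + 722 = \frac{914 i \sqrt{457}}{1291} + 722 = 722 + \frac{914 i \sqrt{457}}{1291}$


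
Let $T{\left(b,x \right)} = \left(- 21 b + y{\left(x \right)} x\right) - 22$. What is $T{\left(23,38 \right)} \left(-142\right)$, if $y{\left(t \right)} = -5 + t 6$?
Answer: $-1131598$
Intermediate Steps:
$y{\left(t \right)} = -5 + 6 t$
$T{\left(b,x \right)} = -22 - 21 b + x \left(-5 + 6 x\right)$ ($T{\left(b,x \right)} = \left(- 21 b + \left(-5 + 6 x\right) x\right) - 22 = \left(- 21 b + x \left(-5 + 6 x\right)\right) - 22 = -22 - 21 b + x \left(-5 + 6 x\right)$)
$T{\left(23,38 \right)} \left(-142\right) = \left(-22 - 483 + 38 \left(-5 + 6 \cdot 38\right)\right) \left(-142\right) = \left(-22 - 483 + 38 \left(-5 + 228\right)\right) \left(-142\right) = \left(-22 - 483 + 38 \cdot 223\right) \left(-142\right) = \left(-22 - 483 + 8474\right) \left(-142\right) = 7969 \left(-142\right) = -1131598$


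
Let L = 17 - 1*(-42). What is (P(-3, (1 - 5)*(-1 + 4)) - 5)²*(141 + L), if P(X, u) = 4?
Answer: 200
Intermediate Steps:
L = 59 (L = 17 + 42 = 59)
(P(-3, (1 - 5)*(-1 + 4)) - 5)²*(141 + L) = (4 - 5)²*(141 + 59) = (-1)²*200 = 1*200 = 200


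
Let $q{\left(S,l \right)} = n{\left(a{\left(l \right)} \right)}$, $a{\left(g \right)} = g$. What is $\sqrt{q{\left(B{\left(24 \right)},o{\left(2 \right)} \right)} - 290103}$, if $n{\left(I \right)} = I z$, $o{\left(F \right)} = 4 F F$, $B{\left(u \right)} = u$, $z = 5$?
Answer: $i \sqrt{290023} \approx 538.54 i$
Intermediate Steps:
$o{\left(F \right)} = 4 F^{2}$
$n{\left(I \right)} = 5 I$ ($n{\left(I \right)} = I 5 = 5 I$)
$q{\left(S,l \right)} = 5 l$
$\sqrt{q{\left(B{\left(24 \right)},o{\left(2 \right)} \right)} - 290103} = \sqrt{5 \cdot 4 \cdot 2^{2} - 290103} = \sqrt{5 \cdot 4 \cdot 4 - 290103} = \sqrt{5 \cdot 16 - 290103} = \sqrt{80 - 290103} = \sqrt{-290023} = i \sqrt{290023}$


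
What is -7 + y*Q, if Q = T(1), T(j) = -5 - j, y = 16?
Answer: -103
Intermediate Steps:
Q = -6 (Q = -5 - 1*1 = -5 - 1 = -6)
-7 + y*Q = -7 + 16*(-6) = -7 - 96 = -103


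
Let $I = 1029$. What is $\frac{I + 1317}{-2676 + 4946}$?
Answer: $\frac{1173}{1135} \approx 1.0335$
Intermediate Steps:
$\frac{I + 1317}{-2676 + 4946} = \frac{1029 + 1317}{-2676 + 4946} = \frac{2346}{2270} = 2346 \cdot \frac{1}{2270} = \frac{1173}{1135}$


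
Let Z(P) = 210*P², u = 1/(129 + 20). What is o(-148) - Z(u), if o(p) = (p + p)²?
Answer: 1945162606/22201 ≈ 87616.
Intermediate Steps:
u = 1/149 ≈ 0.0067114
o(p) = 4*p² (o(p) = (2*p)² = 4*p²)
o(-148) - Z(u) = 4*(-148)² - 210*(1/149)² = 4*21904 - 210/22201 = 87616 - 1*210/22201 = 87616 - 210/22201 = 1945162606/22201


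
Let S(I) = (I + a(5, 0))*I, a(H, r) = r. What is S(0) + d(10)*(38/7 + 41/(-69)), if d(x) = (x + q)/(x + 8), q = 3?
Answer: 30355/8694 ≈ 3.4915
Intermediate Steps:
S(I) = I² (S(I) = (I + 0)*I = I*I = I²)
d(x) = (3 + x)/(8 + x) (d(x) = (x + 3)/(x + 8) = (3 + x)/(8 + x))
S(0) + d(10)*(38/7 + 41/(-69)) = 0² + ((3 + 10)/(8 + 10))*(38/7 + 41/(-69)) = 0 + (13/18)*(38*(⅐) + 41*(-1/69)) = 0 + ((1/18)*13)*(38/7 - 41/69) = 0 + (13/18)*(2335/483) = 0 + 30355/8694 = 30355/8694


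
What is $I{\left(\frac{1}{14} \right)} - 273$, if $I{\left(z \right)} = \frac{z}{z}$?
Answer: $-272$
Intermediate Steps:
$I{\left(z \right)} = 1$
$I{\left(\frac{1}{14} \right)} - 273 = 1 - 273 = -272$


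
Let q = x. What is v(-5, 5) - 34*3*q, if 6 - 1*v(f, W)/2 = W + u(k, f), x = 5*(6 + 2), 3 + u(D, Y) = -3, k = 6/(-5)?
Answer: -4066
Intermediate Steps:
k = -6/5 (k = 6*(-⅕) = -6/5 ≈ -1.2000)
u(D, Y) = -6 (u(D, Y) = -3 - 3 = -6)
x = 40 (x = 5*8 = 40)
q = 40
v(f, W) = 24 - 2*W (v(f, W) = 12 - 2*(W - 6) = 12 - 2*(-6 + W) = 12 + (12 - 2*W) = 24 - 2*W)
v(-5, 5) - 34*3*q = (24 - 2*5) - 34*3*40 = (24 - 10) - 4080 = 14 - 34*120 = 14 - 4080 = -4066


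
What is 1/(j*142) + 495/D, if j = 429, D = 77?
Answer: 2741317/426426 ≈ 6.4286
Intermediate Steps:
1/(j*142) + 495/D = 1/(429*142) + 495/77 = (1/429)*(1/142) + 495*(1/77) = 1/60918 + 45/7 = 2741317/426426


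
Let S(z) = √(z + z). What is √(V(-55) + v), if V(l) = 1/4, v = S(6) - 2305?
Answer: √(-9219 + 8*√3)/2 ≈ 47.972*I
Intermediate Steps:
S(z) = √2*√z (S(z) = √(2*z) = √2*√z)
v = -2305 + 2*√3 (v = √2*√6 - 2305 = 2*√3 - 2305 = -2305 + 2*√3 ≈ -2301.5)
V(l) = ¼
√(V(-55) + v) = √(¼ + (-2305 + 2*√3)) = √(-9219/4 + 2*√3)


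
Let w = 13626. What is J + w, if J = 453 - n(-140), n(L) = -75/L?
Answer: 394197/28 ≈ 14078.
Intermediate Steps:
J = 12669/28 (J = 453 - (-75)/(-140) = 453 - (-75)*(-1)/140 = 453 - 1*15/28 = 453 - 15/28 = 12669/28 ≈ 452.46)
J + w = 12669/28 + 13626 = 394197/28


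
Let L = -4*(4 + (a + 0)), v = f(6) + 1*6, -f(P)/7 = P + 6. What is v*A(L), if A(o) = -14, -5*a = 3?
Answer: 1092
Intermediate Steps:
a = -⅗ (a = -⅕*3 = -⅗ ≈ -0.60000)
f(P) = -42 - 7*P (f(P) = -7*(P + 6) = -7*(6 + P) = -42 - 7*P)
v = -78 (v = (-42 - 7*6) + 1*6 = (-42 - 42) + 6 = -84 + 6 = -78)
L = -68/5 (L = -4*(4 + (-⅗ + 0)) = -4*(4 - ⅗) = -4*17/5 = -68/5 ≈ -13.600)
v*A(L) = -78*(-14) = 1092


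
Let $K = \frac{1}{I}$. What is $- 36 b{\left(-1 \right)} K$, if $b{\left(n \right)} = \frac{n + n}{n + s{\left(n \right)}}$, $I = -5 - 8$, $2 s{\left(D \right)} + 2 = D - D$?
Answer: $\frac{36}{13} \approx 2.7692$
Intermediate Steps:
$s{\left(D \right)} = -1$ ($s{\left(D \right)} = -1 + \frac{D - D}{2} = -1 + \frac{1}{2} \cdot 0 = -1 + 0 = -1$)
$I = -13$
$b{\left(n \right)} = \frac{2 n}{-1 + n}$ ($b{\left(n \right)} = \frac{n + n}{n - 1} = \frac{2 n}{-1 + n}$)
$K = - \frac{1}{13}$ ($K = \frac{1}{-13} = - \frac{1}{13} \approx -0.076923$)
$- 36 b{\left(-1 \right)} K = - 36 \cdot 2 \left(-1\right) \frac{1}{-1 - 1} \left(- \frac{1}{13}\right) = - 36 \cdot 2 \left(-1\right) \frac{1}{-2} \left(- \frac{1}{13}\right) = - 36 \cdot 2 \left(-1\right) \left(- \frac{1}{2}\right) \left(- \frac{1}{13}\right) = \left(-36\right) 1 \left(- \frac{1}{13}\right) = \left(-36\right) \left(- \frac{1}{13}\right) = \frac{36}{13}$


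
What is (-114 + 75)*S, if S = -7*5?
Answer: 1365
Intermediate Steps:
S = -35
(-114 + 75)*S = (-114 + 75)*(-35) = -39*(-35) = 1365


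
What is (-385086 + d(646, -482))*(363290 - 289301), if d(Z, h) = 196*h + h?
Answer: -35517679560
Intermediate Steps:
d(Z, h) = 197*h
(-385086 + d(646, -482))*(363290 - 289301) = (-385086 + 197*(-482))*(363290 - 289301) = (-385086 - 94954)*73989 = -480040*73989 = -35517679560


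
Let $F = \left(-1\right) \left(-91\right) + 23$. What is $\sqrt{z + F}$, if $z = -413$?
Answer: $i \sqrt{299} \approx 17.292 i$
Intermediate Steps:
$F = 114$ ($F = 91 + 23 = 114$)
$\sqrt{z + F} = \sqrt{-413 + 114} = \sqrt{-299} = i \sqrt{299}$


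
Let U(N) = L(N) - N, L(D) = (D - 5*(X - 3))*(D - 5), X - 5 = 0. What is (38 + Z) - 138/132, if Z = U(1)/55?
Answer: 827/22 ≈ 37.591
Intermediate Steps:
X = 5 (X = 5 + 0 = 5)
L(D) = (-10 + D)*(-5 + D) (L(D) = (D - 5*(5 - 3))*(D - 5) = (D - 5*2)*(-5 + D) = (D - 10)*(-5 + D) = (-10 + D)*(-5 + D))
U(N) = 50 + N² - 16*N (U(N) = (50 + N² - 15*N) - N = 50 + N² - 16*N)
Z = 7/11 (Z = (50 + 1² - 16*1)/55 = (50 + 1 - 16)*(1/55) = 35*(1/55) = 7/11 ≈ 0.63636)
(38 + Z) - 138/132 = (38 + 7/11) - 138/132 = 425/11 - 138*1/132 = 425/11 - 23/22 = 827/22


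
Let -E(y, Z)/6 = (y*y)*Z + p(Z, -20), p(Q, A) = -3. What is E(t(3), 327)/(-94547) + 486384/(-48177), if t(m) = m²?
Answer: -12776876680/1518330273 ≈ -8.4151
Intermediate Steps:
E(y, Z) = 18 - 6*Z*y² (E(y, Z) = -6*((y*y)*Z - 3) = -6*(y²*Z - 3) = -6*(Z*y² - 3) = -6*(-3 + Z*y²) = 18 - 6*Z*y²)
E(t(3), 327)/(-94547) + 486384/(-48177) = (18 - 6*327*(3²)²)/(-94547) + 486384/(-48177) = (18 - 6*327*9²)*(-1/94547) + 486384*(-1/48177) = (18 - 6*327*81)*(-1/94547) - 162128/16059 = (18 - 158922)*(-1/94547) - 162128/16059 = -158904*(-1/94547) - 162128/16059 = 158904/94547 - 162128/16059 = -12776876680/1518330273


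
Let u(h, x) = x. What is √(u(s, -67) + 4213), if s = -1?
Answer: √4146 ≈ 64.389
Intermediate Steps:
√(u(s, -67) + 4213) = √(-67 + 4213) = √4146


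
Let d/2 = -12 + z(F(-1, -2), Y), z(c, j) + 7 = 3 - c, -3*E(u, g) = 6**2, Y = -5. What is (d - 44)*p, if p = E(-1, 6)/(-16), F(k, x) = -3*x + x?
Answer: -63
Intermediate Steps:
E(u, g) = -12 (E(u, g) = -1/3*6**2 = -1/3*36 = -12)
F(k, x) = -2*x
z(c, j) = -4 - c (z(c, j) = -7 + (3 - c) = -4 - c)
p = 3/4 (p = -12/(-16) = -12*(-1/16) = 3/4 ≈ 0.75000)
d = -40 (d = 2*(-12 + (-4 - (-2)*(-2))) = 2*(-12 + (-4 - 1*4)) = 2*(-12 + (-4 - 4)) = 2*(-12 - 8) = 2*(-20) = -40)
(d - 44)*p = (-40 - 44)*(3/4) = -84*3/4 = -63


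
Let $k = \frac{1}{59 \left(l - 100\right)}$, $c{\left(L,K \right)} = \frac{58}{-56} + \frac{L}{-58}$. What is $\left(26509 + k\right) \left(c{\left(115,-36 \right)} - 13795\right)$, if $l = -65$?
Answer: $- \frac{1445679607334987}{3952410} \approx -3.6577 \cdot 10^{8}$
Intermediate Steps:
$c{\left(L,K \right)} = - \frac{29}{28} - \frac{L}{58}$ ($c{\left(L,K \right)} = 58 \left(- \frac{1}{56}\right) + L \left(- \frac{1}{58}\right) = - \frac{29}{28} - \frac{L}{58}$)
$k = - \frac{1}{9735}$ ($k = \frac{1}{59 \left(-65 - 100\right)} = \frac{1}{59 \left(-165\right)} = \frac{1}{-9735} = - \frac{1}{9735} \approx -0.00010272$)
$\left(26509 + k\right) \left(c{\left(115,-36 \right)} - 13795\right) = \left(26509 - \frac{1}{9735}\right) \left(\left(- \frac{29}{28} - \frac{115}{58}\right) - 13795\right) = \frac{258065114 \left(\left(- \frac{29}{28} - \frac{115}{58}\right) - 13795\right)}{9735} = \frac{258065114 \left(- \frac{2451}{812} - 13795\right)}{9735} = \frac{258065114}{9735} \left(- \frac{11203991}{812}\right) = - \frac{1445679607334987}{3952410}$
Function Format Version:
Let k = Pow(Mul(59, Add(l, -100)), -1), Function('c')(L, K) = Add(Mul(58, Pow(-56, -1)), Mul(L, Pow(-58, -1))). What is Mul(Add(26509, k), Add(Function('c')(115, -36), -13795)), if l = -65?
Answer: Rational(-1445679607334987, 3952410) ≈ -3.6577e+8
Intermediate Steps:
Function('c')(L, K) = Add(Rational(-29, 28), Mul(Rational(-1, 58), L)) (Function('c')(L, K) = Add(Mul(58, Rational(-1, 56)), Mul(L, Rational(-1, 58))) = Add(Rational(-29, 28), Mul(Rational(-1, 58), L)))
k = Rational(-1, 9735) (k = Pow(Mul(59, Add(-65, -100)), -1) = Pow(Mul(59, -165), -1) = Pow(-9735, -1) = Rational(-1, 9735) ≈ -0.00010272)
Mul(Add(26509, k), Add(Function('c')(115, -36), -13795)) = Mul(Add(26509, Rational(-1, 9735)), Add(Add(Rational(-29, 28), Mul(Rational(-1, 58), 115)), -13795)) = Mul(Rational(258065114, 9735), Add(Add(Rational(-29, 28), Rational(-115, 58)), -13795)) = Mul(Rational(258065114, 9735), Add(Rational(-2451, 812), -13795)) = Mul(Rational(258065114, 9735), Rational(-11203991, 812)) = Rational(-1445679607334987, 3952410)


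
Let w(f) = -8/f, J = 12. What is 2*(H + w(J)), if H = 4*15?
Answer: 356/3 ≈ 118.67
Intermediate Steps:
H = 60
2*(H + w(J)) = 2*(60 - 8/12) = 2*(60 - 8*1/12) = 2*(60 - ⅔) = 2*(178/3) = 356/3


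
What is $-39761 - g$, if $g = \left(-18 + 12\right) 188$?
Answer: $-38633$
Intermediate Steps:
$g = -1128$ ($g = \left(-6\right) 188 = -1128$)
$-39761 - g = -39761 - -1128 = -39761 + 1128 = -38633$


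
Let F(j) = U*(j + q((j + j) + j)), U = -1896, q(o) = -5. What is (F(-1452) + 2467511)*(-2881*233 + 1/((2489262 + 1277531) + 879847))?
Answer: -16313174551532833777/4646640 ≈ -3.5107e+12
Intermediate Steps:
F(j) = 9480 - 1896*j (F(j) = -1896*(j - 5) = -1896*(-5 + j) = 9480 - 1896*j)
(F(-1452) + 2467511)*(-2881*233 + 1/((2489262 + 1277531) + 879847)) = ((9480 - 1896*(-1452)) + 2467511)*(-2881*233 + 1/((2489262 + 1277531) + 879847)) = ((9480 + 2752992) + 2467511)*(-671273 + 1/(3766793 + 879847)) = (2762472 + 2467511)*(-671273 + 1/4646640) = 5229983*(-671273 + 1/4646640) = 5229983*(-3119163972719/4646640) = -16313174551532833777/4646640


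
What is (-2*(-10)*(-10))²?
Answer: 40000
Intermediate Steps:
(-2*(-10)*(-10))² = (20*(-10))² = (-200)² = 40000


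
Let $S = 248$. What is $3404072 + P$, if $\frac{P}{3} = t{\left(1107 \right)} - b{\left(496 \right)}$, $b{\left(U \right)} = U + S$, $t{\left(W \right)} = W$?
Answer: $3405161$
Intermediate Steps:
$b{\left(U \right)} = 248 + U$ ($b{\left(U \right)} = U + 248 = 248 + U$)
$P = 1089$ ($P = 3 \left(1107 - \left(248 + 496\right)\right) = 3 \left(1107 - 744\right) = 3 \cdot 363 = 1089$)
$3404072 + P = 3404072 + 1089 = 3405161$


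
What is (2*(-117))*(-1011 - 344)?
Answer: 317070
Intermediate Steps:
(2*(-117))*(-1011 - 344) = -234*(-1355) = 317070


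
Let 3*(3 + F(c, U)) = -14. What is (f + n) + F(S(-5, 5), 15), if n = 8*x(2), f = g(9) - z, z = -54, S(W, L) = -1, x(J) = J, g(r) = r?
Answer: 214/3 ≈ 71.333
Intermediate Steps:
F(c, U) = -23/3 (F(c, U) = -3 + (1/3)*(-14) = -3 - 14/3 = -23/3)
f = 63 (f = 9 - 1*(-54) = 9 + 54 = 63)
n = 16 (n = 8*2 = 16)
(f + n) + F(S(-5, 5), 15) = (63 + 16) - 23/3 = 79 - 23/3 = 214/3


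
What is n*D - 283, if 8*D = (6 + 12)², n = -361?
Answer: -29807/2 ≈ -14904.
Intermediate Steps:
D = 81/2 (D = (6 + 12)²/8 = (⅛)*18² = (⅛)*324 = 81/2 ≈ 40.500)
n*D - 283 = -361*81/2 - 283 = -29241/2 - 283 = -29807/2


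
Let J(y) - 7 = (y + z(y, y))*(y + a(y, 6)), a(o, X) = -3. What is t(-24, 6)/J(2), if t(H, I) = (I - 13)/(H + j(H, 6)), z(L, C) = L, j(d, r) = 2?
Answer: 7/66 ≈ 0.10606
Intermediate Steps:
t(H, I) = (-13 + I)/(2 + H) (t(H, I) = (I - 13)/(H + 2) = (-13 + I)/(2 + H))
J(y) = 7 + 2*y*(-3 + y) (J(y) = 7 + (y + y)*(y - 3) = 7 + (2*y)*(-3 + y) = 7 + 2*y*(-3 + y))
t(-24, 6)/J(2) = ((-13 + 6)/(2 - 24))/(7 - 6*2 + 2*2**2) = (-7/(-22))/(7 - 12 + 2*4) = (-1/22*(-7))/(7 - 12 + 8) = (7/22)/3 = (7/22)*(1/3) = 7/66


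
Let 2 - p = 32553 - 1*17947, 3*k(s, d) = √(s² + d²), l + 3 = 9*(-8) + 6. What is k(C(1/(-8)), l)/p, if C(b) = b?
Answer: -√304705/350496 ≈ -0.0015749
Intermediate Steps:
l = -69 (l = -3 + (9*(-8) + 6) = -3 + (-72 + 6) = -3 - 66 = -69)
k(s, d) = √(d² + s²)/3 (k(s, d) = √(s² + d²)/3 = √(d² + s²)/3)
p = -14604 (p = 2 - (32553 - 1*17947) = 2 - (32553 - 17947) = 2 - 1*14606 = 2 - 14606 = -14604)
k(C(1/(-8)), l)/p = (√((-69)² + (1/(-8))²)/3)/(-14604) = (√(4761 + (-⅛)²)/3)*(-1/14604) = (√(4761 + 1/64)/3)*(-1/14604) = (√(304705/64)/3)*(-1/14604) = ((√304705/8)/3)*(-1/14604) = (√304705/24)*(-1/14604) = -√304705/350496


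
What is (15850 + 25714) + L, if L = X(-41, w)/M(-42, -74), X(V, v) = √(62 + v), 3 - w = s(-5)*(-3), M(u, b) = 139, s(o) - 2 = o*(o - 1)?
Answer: 41564 + √161/139 ≈ 41564.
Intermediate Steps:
s(o) = 2 + o*(-1 + o) (s(o) = 2 + o*(o - 1) = 2 + o*(-1 + o))
w = 99 (w = 3 - (2 + (-5)² - 1*(-5))*(-3) = 3 - (2 + 25 + 5)*(-3) = 3 - 32*(-3) = 3 - 1*(-96) = 3 + 96 = 99)
L = √161/139 (L = √(62 + 99)/139 = √161*(1/139) = √161/139 ≈ 0.091285)
(15850 + 25714) + L = (15850 + 25714) + √161/139 = 41564 + √161/139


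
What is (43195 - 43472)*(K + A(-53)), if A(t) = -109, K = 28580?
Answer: -7886467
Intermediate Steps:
(43195 - 43472)*(K + A(-53)) = (43195 - 43472)*(28580 - 109) = -277*28471 = -7886467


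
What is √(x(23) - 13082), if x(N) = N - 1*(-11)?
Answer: 2*I*√3262 ≈ 114.23*I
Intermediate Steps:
x(N) = 11 + N (x(N) = N + 11 = 11 + N)
√(x(23) - 13082) = √((11 + 23) - 13082) = √(34 - 13082) = √(-13048) = 2*I*√3262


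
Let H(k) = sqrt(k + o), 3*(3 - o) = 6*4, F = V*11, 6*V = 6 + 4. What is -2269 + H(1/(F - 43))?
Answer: -2269 + I*sqrt(27602)/74 ≈ -2269.0 + 2.2451*I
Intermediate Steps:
V = 5/3 (V = (6 + 4)/6 = (1/6)*10 = 5/3 ≈ 1.6667)
F = 55/3 (F = (5/3)*11 = 55/3 ≈ 18.333)
o = -5 (o = 3 - 2*4 = 3 - 1/3*24 = 3 - 8 = -5)
H(k) = sqrt(-5 + k) (H(k) = sqrt(k - 5) = sqrt(-5 + k))
-2269 + H(1/(F - 43)) = -2269 + sqrt(-5 + 1/(55/3 - 43)) = -2269 + sqrt(-5 + 1/(-74/3)) = -2269 + sqrt(-5 - 3/74) = -2269 + sqrt(-373/74) = -2269 + I*sqrt(27602)/74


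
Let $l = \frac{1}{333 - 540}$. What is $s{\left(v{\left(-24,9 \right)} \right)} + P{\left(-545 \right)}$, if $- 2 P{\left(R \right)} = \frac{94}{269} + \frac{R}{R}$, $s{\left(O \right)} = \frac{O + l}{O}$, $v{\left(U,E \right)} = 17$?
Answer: $\frac{615287}{1893222} \approx 0.32499$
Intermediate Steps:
$l = - \frac{1}{207}$ ($l = \frac{1}{-207} = - \frac{1}{207} \approx -0.0048309$)
$s{\left(O \right)} = \frac{- \frac{1}{207} + O}{O}$ ($s{\left(O \right)} = \frac{O - \frac{1}{207}}{O} = \frac{- \frac{1}{207} + O}{O}$)
$P{\left(R \right)} = - \frac{363}{538}$ ($P{\left(R \right)} = - \frac{\frac{94}{269} + \frac{R}{R}}{2} = - \frac{94 \cdot \frac{1}{269} + 1}{2} = - \frac{\frac{94}{269} + 1}{2} = \left(- \frac{1}{2}\right) \frac{363}{269} = - \frac{363}{538}$)
$s{\left(v{\left(-24,9 \right)} \right)} + P{\left(-545 \right)} = \frac{- \frac{1}{207} + 17}{17} - \frac{363}{538} = \frac{1}{17} \cdot \frac{3518}{207} - \frac{363}{538} = \frac{3518}{3519} - \frac{363}{538} = \frac{615287}{1893222}$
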